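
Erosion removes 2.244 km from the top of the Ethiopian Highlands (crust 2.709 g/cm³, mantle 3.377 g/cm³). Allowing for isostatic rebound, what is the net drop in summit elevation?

Rebound u = e ρ_c/ρ_m = 2.244 km × 2.709/3.377 = 1.8 km.
Net surface drop = e − u = 2.244 km − 1.8 km = e (ρ_m − ρ_c)/ρ_m = 0.444 km.

0.444 km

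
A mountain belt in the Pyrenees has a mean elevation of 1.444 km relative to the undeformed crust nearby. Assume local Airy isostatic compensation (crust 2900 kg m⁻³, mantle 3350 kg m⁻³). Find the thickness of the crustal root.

For local isostatic compensation: the weight of the topography is balanced by the buoyancy of the root, ρ_c h = (ρ_m − ρ_c) r.
r = h · ρ_c / (ρ_m − ρ_c) = 1.444 km × 2900 / (3350 − 2900) = 9.31 km.

9.31 km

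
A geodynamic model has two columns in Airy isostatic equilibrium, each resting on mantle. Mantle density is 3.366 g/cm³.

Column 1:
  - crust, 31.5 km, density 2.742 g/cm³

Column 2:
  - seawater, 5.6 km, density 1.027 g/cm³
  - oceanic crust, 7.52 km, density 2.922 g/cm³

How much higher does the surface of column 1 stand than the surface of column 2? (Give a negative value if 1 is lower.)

For any compensation level in the mantle, the mantle terms cancel and isostasy reduces to e = (Σt_1 − Σt_2) − (Σ(ρt)_1 − Σ(ρt)_2) / ρ_m.
Σt_1 = 31.5 km; Σt_2 = 13.12 km; Σ(ρt)_1 = 86.373; Σ(ρt)_2 = 27.72464 (in km·g/cm³).
e = (31.5 − 13.12) − (86.373 − 27.72464) / 3.366 = 0.956 km.

0.956 km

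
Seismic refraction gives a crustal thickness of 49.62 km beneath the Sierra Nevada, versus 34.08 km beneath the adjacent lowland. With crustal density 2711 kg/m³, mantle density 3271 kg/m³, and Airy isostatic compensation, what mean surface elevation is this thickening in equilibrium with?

Excess crust Δ = 49.62 km − 34.08 km = 15.54 km, split between elevation h and root r with h + r = Δ.
Airy balance ρ_c h = (ρ_m − ρ_c) r gives r = h ρ_c/(ρ_m − ρ_c), so h (1 + ρ_c/(ρ_m − ρ_c)) = Δ, i.e. h = Δ (ρ_m − ρ_c)/ρ_m.
h = 15.54 km × 560/3271 = 2.66 km.

2.66 km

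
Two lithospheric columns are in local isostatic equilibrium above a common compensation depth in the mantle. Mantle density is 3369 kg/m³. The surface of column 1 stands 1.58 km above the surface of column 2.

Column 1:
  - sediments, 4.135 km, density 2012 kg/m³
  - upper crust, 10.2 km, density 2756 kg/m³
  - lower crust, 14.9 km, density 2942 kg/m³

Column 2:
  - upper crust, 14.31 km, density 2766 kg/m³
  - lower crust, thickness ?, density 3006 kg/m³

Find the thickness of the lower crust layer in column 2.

11.8 km

Take the compensation level at the base of the deeper column (depth z_c below the surface of column 1) and equate Σ ρ_i t_i down to z_c; mantle fills any gap and the z_c terms cancel.
Column 1: 4.135×2012 + 10.2×2756 + 14.9×2942 + (z_c − 29.235)×3369
Column 2: 1.58×0 + 14.31×2766 + x×3006 + (z_c − 1.58 − 14.31 − x)×3369
The z_c×3369 term appears on both sides and cancels. Collect the known terms of each column as K = Σ(ρt)_known − 3369 × (depth of known layers): K_1 = 80266.62 − 3369×29.235 = −18226.095; K_2 = 39581.46 − 3369×(1.58 + 14.31) = −13951.95.
Balance: K_1 = K_2 − x×(3369 − 3006), so x = (K_2 − K_1)/(3369 − 3006) = 4274.15/363 = 11.8 km.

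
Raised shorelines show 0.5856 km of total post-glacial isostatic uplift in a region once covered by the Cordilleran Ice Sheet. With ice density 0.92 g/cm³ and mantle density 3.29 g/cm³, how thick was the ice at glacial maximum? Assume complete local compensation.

2.09 km

u = t ρ_ice/ρ_m → t = u ρ_m/ρ_ice = 0.5856 km × 3.29/0.92 = 2.09 km.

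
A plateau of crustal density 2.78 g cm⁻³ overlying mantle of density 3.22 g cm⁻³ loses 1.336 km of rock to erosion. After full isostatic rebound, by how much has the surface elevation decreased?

Rebound u = e ρ_c/ρ_m = 1.336 km × 2.78/3.22 = 1.153 km.
Net surface drop = e − u = 1.336 km − 1.153 km = e (ρ_m − ρ_c)/ρ_m = 0.183 km.

0.183 km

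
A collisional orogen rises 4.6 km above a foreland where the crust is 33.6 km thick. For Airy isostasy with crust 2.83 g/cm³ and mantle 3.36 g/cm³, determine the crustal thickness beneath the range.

Root depth r = h ρ_c / (ρ_m − ρ_c) = 4.6 km × 2.83 / 0.53 = 24.56 km.
Total thickness = T + h + r = 33.6 km + 4.6 km + 24.56 km = 62.8 km.

62.8 km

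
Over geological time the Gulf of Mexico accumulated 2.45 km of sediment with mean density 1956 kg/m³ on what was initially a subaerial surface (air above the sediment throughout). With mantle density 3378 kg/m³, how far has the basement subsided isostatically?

1.42 km

Subaerial load: s = t ρ_sed / ρ_m = 2.45 km × 1956/3378 = 1.42 km.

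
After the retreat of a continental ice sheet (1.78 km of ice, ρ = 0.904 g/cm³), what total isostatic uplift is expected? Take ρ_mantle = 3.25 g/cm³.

0.495 km

Removing the load lets mantle flow back in; uplift u satisfies ρ_ice t = ρ_m u.
u = t ρ_ice/ρ_m = 1.78 km × 0.904/3.25 = 0.495 km.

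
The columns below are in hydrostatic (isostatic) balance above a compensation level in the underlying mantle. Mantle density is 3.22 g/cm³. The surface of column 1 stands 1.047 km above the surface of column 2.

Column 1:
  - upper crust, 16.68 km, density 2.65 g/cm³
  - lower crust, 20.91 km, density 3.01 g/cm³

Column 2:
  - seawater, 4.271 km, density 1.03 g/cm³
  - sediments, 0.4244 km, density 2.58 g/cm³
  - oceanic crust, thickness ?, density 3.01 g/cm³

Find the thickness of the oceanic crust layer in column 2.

4.3 km

Take the compensation level at the base of the deeper column (depth z_c below the surface of column 1) and equate Σ ρ_i t_i down to z_c; mantle fills any gap and the z_c terms cancel.
Column 1: 16.68×2.65 + 20.91×3.01 + (z_c − 37.59)×3.22
Column 2: 1.047×0 + 4.271×1.03 + 0.4244×2.58 + x×3.01 + (z_c − 1.047 − 4.6954 − x)×3.22
The z_c×3.22 term appears on both sides and cancels. Collect the known terms of each column as K = Σ(ρt)_known − 3.22 × (depth of known layers): K_1 = 107.1411 − 3.22×37.59 = −13.8987; K_2 = 5.494082 − 3.22×(1.047 + 4.6954) = −12.996446.
Balance: K_1 = K_2 − x×(3.22 − 3.01), so x = (K_2 − K_1)/(3.22 − 3.01) = 0.902254/0.21 = 4.3 km.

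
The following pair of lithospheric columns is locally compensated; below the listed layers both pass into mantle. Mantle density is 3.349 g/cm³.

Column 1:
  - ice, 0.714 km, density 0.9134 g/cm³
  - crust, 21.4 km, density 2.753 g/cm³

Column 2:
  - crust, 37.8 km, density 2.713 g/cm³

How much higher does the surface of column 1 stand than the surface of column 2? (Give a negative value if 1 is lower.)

−2.85 km

For any compensation level in the mantle, the mantle terms cancel and isostasy reduces to e = (Σt_1 − Σt_2) − (Σ(ρt)_1 − Σ(ρt)_2) / ρ_m.
Σt_1 = 22.114 km; Σt_2 = 37.8 km; Σ(ρt)_1 = 59.5663676; Σ(ρt)_2 = 102.5514 (in km·g/cm³).
e = (22.114 − 37.8) − (59.5663676 − 102.5514) / 3.349 = −2.85 km.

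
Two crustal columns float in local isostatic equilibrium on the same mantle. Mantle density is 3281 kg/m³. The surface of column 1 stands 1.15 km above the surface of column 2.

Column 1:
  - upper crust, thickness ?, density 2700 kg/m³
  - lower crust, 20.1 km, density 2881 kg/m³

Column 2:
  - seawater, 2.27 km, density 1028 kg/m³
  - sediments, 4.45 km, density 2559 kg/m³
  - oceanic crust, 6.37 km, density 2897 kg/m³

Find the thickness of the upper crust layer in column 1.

11.2 km

Take the compensation level at the base of the deeper column (depth z_c below the surface of column 1) and equate Σ ρ_i t_i down to z_c; mantle fills any gap and the z_c terms cancel.
Column 1: x×2700 + 20.1×2881 + (z_c − 20.1 − x)×3281
Column 2: 1.15×0 + 2.27×1028 + 4.45×2559 + 6.37×2897 + (z_c − 1.15 − 13.09)×3281
The z_c×3281 term appears on both sides and cancels. Collect the known terms of each column as K = Σ(ρt)_known − 3281 × (depth of known layers): K_1 = 57908.1 − 3281×20.1 = −8040; K_2 = 32175 − 3281×(1.15 + 13.09) = −14546.44.
Balance: K_1 − x×(3281 − 2700) = K_2, so x = (K_1 − K_2)/(3281 − 2700) = 6506.44/581 = 11.2 km.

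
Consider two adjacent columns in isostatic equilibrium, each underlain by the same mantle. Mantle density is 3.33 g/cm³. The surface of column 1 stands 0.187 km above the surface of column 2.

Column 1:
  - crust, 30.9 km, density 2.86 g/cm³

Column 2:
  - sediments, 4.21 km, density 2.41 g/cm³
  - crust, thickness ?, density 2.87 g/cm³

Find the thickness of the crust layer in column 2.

Take the compensation level at the base of the deeper column (depth z_c below the surface of column 1) and equate Σ ρ_i t_i down to z_c; mantle fills any gap and the z_c terms cancel.
Column 1: 30.9×2.86 + (z_c − 30.9)×3.33
Column 2: 0.187×0 + 4.21×2.41 + x×2.87 + (z_c − 0.187 − 4.21 − x)×3.33
The z_c×3.33 term appears on both sides and cancels. Collect the known terms of each column as K = Σ(ρt)_known − 3.33 × (depth of known layers): K_1 = 88.374 − 3.33×30.9 = −14.523; K_2 = 10.1461 − 3.33×(0.187 + 4.21) = −4.49591.
Balance: K_1 = K_2 − x×(3.33 − 2.87), so x = (K_2 − K_1)/(3.33 − 2.87) = 10.0271/0.46 = 21.8 km.

21.8 km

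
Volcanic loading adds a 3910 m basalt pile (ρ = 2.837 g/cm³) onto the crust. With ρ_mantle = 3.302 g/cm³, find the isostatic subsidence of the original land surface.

Subaerial loading: s = t ρ_load / ρ_m.
s = 3910 m × 2.837/3.302 = 3360 m.

3360 m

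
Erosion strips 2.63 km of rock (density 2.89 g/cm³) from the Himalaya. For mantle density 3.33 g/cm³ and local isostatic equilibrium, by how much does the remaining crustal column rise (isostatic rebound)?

Unloading: uplift u = e ρ_c/ρ_m = 2.63 km × 2.89/3.33 = 2.28 km.

2.28 km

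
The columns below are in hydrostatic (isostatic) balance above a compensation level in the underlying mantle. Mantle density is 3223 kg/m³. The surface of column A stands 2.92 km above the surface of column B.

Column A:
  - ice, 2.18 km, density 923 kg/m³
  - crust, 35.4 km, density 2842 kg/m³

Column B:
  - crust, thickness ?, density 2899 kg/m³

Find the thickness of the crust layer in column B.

Take the compensation level at the base of the deeper column (depth z_c below the surface of column A) and equate Σ ρ_i t_i down to z_c; mantle fills any gap and the z_c terms cancel.
Column A: 2.18×923 + 35.4×2842 + (z_c − 37.58)×3223
Column B: 2.92×0 + x×2899 + (z_c − 2.92 − 0 − x)×3223
The z_c×3223 term appears on both sides and cancels. Collect the known terms of each column as K = Σ(ρt)_known − 3223 × (depth of known layers): K_A = 102618.94 − 3223×37.58 = −18501.4; K_B = 0 − 3223×(2.92 + 0) = −9411.16.
Balance: K_A = K_B − x×(3223 − 2899), so x = (K_B − K_A)/(3223 − 2899) = 9090.24/324 = 28.1 km.

28.1 km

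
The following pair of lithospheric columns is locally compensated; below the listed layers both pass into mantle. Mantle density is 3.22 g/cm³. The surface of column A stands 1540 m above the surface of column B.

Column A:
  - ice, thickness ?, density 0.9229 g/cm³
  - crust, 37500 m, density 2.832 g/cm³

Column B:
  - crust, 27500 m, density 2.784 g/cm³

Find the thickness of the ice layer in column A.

1040 m

Take the compensation level at the base of the deeper column (depth z_c below the surface of column A) and equate Σ ρ_i t_i down to z_c; mantle fills any gap and the z_c terms cancel.
Column A: x×0.9229 + 37500×2.832 + (z_c − 37500 − x)×3.22
Column B: 1540×0 + 27500×2.784 + (z_c − 1540 − 27500)×3.22
The z_c×3.22 term appears on both sides and cancels. Collect the known terms of each column as K = Σ(ρt)_known − 3.22 × (depth of known layers): K_A = 106200 − 3.22×37500 = −14550; K_B = 76560 − 3.22×(1540 + 27500) = −16948.8.
Balance: K_A − x×(3.22 − 0.9229) = K_B, so x = (K_A − K_B)/(3.22 − 0.9229) = 2398.8/2.2971 = 1040 m.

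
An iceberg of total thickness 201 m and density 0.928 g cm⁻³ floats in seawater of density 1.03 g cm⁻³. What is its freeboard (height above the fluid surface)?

19.9 m

Floating equilibrium: submerged depth d = t ρ_obj/ρ_fluid = 201 m × 0.928/1.03 = 181.1 m.
Freeboard = t − d = 201 m − 181.1 m = 19.9 m.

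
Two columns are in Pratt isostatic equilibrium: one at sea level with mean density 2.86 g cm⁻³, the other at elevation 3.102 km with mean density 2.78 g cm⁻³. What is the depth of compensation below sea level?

ρ_ref D = ρ (D + h) → D (ρ_ref − ρ) = ρ h.
D = ρ h/(ρ_ref − ρ) = 2.78 × 3.102 km/(2.86 − 2.78) = 108 km.

108 km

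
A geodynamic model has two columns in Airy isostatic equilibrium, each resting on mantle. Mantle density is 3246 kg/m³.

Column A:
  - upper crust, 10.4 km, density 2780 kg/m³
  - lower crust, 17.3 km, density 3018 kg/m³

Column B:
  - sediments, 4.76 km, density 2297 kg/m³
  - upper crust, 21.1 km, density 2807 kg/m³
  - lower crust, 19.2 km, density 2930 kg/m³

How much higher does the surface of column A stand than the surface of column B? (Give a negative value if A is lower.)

−3.41 km

For any compensation level in the mantle, the mantle terms cancel and isostasy reduces to e = (Σt_A − Σt_B) − (Σ(ρt)_A − Σ(ρt)_B) / ρ_m.
Σt_A = 27.7 km; Σt_B = 45.06 km; Σ(ρt)_A = 81123.4; Σ(ρt)_B = 126417.42 (in km·kg/m³).
e = (27.7 − 45.06) − (81123.4 − 126417.42) / 3246 = −3.41 km.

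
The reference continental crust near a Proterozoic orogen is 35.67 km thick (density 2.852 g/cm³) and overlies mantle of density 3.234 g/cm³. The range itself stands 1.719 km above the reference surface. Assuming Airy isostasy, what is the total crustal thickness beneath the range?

Root depth r = h ρ_c / (ρ_m − ρ_c) = 1.719 km × 2.852 / 0.382 = 12.83 km.
Total thickness = T + h + r = 35.67 km + 1.719 km + 12.83 km = 50.2 km.

50.2 km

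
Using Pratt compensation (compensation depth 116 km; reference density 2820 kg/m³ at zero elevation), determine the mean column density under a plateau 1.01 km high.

2800 kg/m³

Pratt balance: ρ_ref D = ρ (D + h).
ρ = ρ_ref D/(D + h) = 2820 × 116 km/(116 km + 1.01 km) = 2800 kg/m³.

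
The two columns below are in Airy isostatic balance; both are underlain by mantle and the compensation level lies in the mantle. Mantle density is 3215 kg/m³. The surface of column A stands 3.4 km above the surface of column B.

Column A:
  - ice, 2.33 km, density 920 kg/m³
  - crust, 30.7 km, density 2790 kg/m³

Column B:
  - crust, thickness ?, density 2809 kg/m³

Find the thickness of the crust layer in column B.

Take the compensation level at the base of the deeper column (depth z_c below the surface of column A) and equate Σ ρ_i t_i down to z_c; mantle fills any gap and the z_c terms cancel.
Column A: 2.33×920 + 30.7×2790 + (z_c − 33.03)×3215
Column B: 3.4×0 + x×2809 + (z_c − 3.4 − 0 − x)×3215
The z_c×3215 term appears on both sides and cancels. Collect the known terms of each column as K = Σ(ρt)_known − 3215 × (depth of known layers): K_A = 87796.6 − 3215×33.03 = −18394.85; K_B = 0 − 3215×(3.4 + 0) = −10931.
Balance: K_A = K_B − x×(3215 − 2809), so x = (K_B − K_A)/(3215 − 2809) = 7463.85/406 = 18.4 km.

18.4 km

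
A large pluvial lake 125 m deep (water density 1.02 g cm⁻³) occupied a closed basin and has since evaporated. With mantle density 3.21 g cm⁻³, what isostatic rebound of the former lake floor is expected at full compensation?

39.7 m

u = d ρ_w/ρ_m = 125 m × 1.02/3.21 = 39.7 m.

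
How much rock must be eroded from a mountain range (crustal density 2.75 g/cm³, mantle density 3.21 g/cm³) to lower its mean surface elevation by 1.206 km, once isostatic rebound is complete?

Net drop Δ = e − u = e − e ρ_c/ρ_m = e (ρ_m − ρ_c)/ρ_m.
e = Δ ρ_m/(ρ_m − ρ_c) = 1.206 km × 3.21/0.46 = 8.42 km.

8.42 km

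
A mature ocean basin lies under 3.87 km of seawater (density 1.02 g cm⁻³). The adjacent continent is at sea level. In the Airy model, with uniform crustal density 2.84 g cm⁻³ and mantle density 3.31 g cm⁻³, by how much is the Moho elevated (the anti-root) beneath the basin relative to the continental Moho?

Balancing pressure at the compensation depth: replacing crust with seawater at the top is compensated by replacing crust with mantle at the base: d (ρ_c − ρ_w) = a (ρ_m − ρ_c).
a = d (ρ_c − ρ_w)/(ρ_m − ρ_c) = 3.87 km × 1.82/0.47 = 15 km.

15 km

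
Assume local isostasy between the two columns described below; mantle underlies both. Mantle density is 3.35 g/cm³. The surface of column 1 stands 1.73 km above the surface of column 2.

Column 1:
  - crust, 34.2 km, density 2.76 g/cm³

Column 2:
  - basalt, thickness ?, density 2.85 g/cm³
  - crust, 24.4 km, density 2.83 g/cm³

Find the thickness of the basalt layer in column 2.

3.39 km

Take the compensation level at the base of the deeper column (depth z_c below the surface of column 1) and equate Σ ρ_i t_i down to z_c; mantle fills any gap and the z_c terms cancel.
Column 1: 34.2×2.76 + (z_c − 34.2)×3.35
Column 2: 1.73×0 + x×2.85 + 24.4×2.83 + (z_c − 1.73 − 24.4 − x)×3.35
The z_c×3.35 term appears on both sides and cancels. Collect the known terms of each column as K = Σ(ρt)_known − 3.35 × (depth of known layers): K_1 = 94.392 − 3.35×34.2 = −20.178; K_2 = 69.052 − 3.35×(1.73 + 24.4) = −18.4835.
Balance: K_1 = K_2 − x×(3.35 − 2.85), so x = (K_2 − K_1)/(3.35 − 2.85) = 1.6945/0.5 = 3.39 km.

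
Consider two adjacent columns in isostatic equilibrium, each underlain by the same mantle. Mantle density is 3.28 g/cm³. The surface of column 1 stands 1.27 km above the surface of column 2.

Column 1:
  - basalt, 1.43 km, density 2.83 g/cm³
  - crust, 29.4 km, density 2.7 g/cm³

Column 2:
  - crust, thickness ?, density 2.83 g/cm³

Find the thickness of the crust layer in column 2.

30.1 km

Take the compensation level at the base of the deeper column (depth z_c below the surface of column 1) and equate Σ ρ_i t_i down to z_c; mantle fills any gap and the z_c terms cancel.
Column 1: 1.43×2.83 + 29.4×2.7 + (z_c − 30.83)×3.28
Column 2: 1.27×0 + x×2.83 + (z_c − 1.27 − 0 − x)×3.28
The z_c×3.28 term appears on both sides and cancels. Collect the known terms of each column as K = Σ(ρt)_known − 3.28 × (depth of known layers): K_1 = 83.4269 − 3.28×30.83 = −17.6955; K_2 = 0 − 3.28×(1.27 + 0) = −4.1656.
Balance: K_1 = K_2 − x×(3.28 − 2.83), so x = (K_2 − K_1)/(3.28 − 2.83) = 13.5299/0.45 = 30.1 km.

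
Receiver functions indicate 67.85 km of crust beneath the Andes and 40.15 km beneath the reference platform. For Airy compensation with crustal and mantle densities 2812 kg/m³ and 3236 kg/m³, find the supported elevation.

3.63 km

Excess crust Δ = 67.85 km − 40.15 km = 27.7 km, split between elevation h and root r with h + r = Δ.
Airy balance ρ_c h = (ρ_m − ρ_c) r gives r = h ρ_c/(ρ_m − ρ_c), so h (1 + ρ_c/(ρ_m − ρ_c)) = Δ, i.e. h = Δ (ρ_m − ρ_c)/ρ_m.
h = 27.7 km × 424/3236 = 3.63 km.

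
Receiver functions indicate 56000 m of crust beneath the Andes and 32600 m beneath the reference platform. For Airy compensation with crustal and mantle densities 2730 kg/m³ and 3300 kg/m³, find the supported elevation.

Excess crust Δ = 56000 m − 32600 m = 23400 m, split between elevation h and root r with h + r = Δ.
Airy balance ρ_c h = (ρ_m − ρ_c) r gives r = h ρ_c/(ρ_m − ρ_c), so h (1 + ρ_c/(ρ_m − ρ_c)) = Δ, i.e. h = Δ (ρ_m − ρ_c)/ρ_m.
h = 23400 m × 570/3300 = 4040 m.

4040 m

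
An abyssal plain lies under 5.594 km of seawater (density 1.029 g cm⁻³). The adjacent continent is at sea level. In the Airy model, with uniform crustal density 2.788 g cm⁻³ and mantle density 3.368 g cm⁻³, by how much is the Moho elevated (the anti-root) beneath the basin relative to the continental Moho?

In Airy isostatic equilibrium: replacing crust with seawater at the top is compensated by replacing crust with mantle at the base: d (ρ_c − ρ_w) = a (ρ_m − ρ_c).
a = d (ρ_c − ρ_w)/(ρ_m − ρ_c) = 5.594 km × 1.759/0.58 = 17 km.

17 km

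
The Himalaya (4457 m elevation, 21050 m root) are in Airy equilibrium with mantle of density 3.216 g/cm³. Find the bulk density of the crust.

2.65 g/cm³

ρ_c h = (ρ_m − ρ_c) r → ρ_c (h + r) = ρ_m r → ρ_c = ρ_m r / (h + r).
ρ_c = 3.216 × 21050 m / (4457 m + 21050 m) = 2.65 g/cm³.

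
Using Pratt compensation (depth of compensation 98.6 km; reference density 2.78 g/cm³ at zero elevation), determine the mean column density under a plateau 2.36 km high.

Pratt balance: ρ_ref D = ρ (D + h).
ρ = ρ_ref D/(D + h) = 2.78 × 98.6 km/(98.6 km + 2.36 km) = 2.72 g/cm³.

2.72 g/cm³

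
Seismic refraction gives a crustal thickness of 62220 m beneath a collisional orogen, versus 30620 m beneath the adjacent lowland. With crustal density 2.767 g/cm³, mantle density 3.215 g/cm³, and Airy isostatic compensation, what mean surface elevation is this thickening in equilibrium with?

Excess crust Δ = 62220 m − 30620 m = 31600 m, split between elevation h and root r with h + r = Δ.
Airy balance ρ_c h = (ρ_m − ρ_c) r gives r = h ρ_c/(ρ_m − ρ_c), so h (1 + ρ_c/(ρ_m − ρ_c)) = Δ, i.e. h = Δ (ρ_m − ρ_c)/ρ_m.
h = 31600 m × 0.448/3.215 = 4400 m.

4400 m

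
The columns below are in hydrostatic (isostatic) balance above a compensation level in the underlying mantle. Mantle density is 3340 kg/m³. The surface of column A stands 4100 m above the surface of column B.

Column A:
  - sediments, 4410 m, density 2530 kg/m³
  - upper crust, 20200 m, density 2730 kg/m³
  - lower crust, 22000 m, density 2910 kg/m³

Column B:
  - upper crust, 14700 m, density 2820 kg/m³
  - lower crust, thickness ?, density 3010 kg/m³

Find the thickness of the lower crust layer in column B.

Take the compensation level at the base of the deeper column (depth z_c below the surface of column A) and equate Σ ρ_i t_i down to z_c; mantle fills any gap and the z_c terms cancel.
Column A: 4410×2530 + 20200×2730 + 22000×2910 + (z_c − 46610)×3340
Column B: 4100×0 + 14700×2820 + x×3010 + (z_c − 4100 − 14700 − x)×3340
The z_c×3340 term appears on both sides and cancels. Collect the known terms of each column as K = Σ(ρt)_known − 3340 × (depth of known layers): K_A = 130323300 − 3340×46610 = −25354100; K_B = 41454000 − 3340×(4100 + 14700) = −21338000.
Balance: K_A = K_B − x×(3340 − 3010), so x = (K_B − K_A)/(3340 − 3010) = 4016100/330 = 12200 m.

12200 m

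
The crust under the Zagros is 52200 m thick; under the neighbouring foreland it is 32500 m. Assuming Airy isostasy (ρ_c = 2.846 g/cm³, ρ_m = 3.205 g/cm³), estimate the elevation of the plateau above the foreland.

2210 m

Excess crust Δ = 52200 m − 32500 m = 19700 m, split between elevation h and root r with h + r = Δ.
Airy balance ρ_c h = (ρ_m − ρ_c) r gives r = h ρ_c/(ρ_m − ρ_c), so h (1 + ρ_c/(ρ_m − ρ_c)) = Δ, i.e. h = Δ (ρ_m − ρ_c)/ρ_m.
h = 19700 m × 0.359/3.205 = 2210 m.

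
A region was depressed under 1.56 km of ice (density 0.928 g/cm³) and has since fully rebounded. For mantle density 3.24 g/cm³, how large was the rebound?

0.447 km

Removing the load lets mantle flow back in; uplift u satisfies ρ_ice t = ρ_m u.
u = t ρ_ice/ρ_m = 1.56 km × 0.928/3.24 = 0.447 km.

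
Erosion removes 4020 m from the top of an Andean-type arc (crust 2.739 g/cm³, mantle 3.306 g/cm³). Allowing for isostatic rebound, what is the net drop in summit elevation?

689 m

Rebound u = e ρ_c/ρ_m = 4020 m × 2.739/3.306 = 3331 m.
Net surface drop = e − u = 4020 m − 3331 m = e (ρ_m − ρ_c)/ρ_m = 689 m.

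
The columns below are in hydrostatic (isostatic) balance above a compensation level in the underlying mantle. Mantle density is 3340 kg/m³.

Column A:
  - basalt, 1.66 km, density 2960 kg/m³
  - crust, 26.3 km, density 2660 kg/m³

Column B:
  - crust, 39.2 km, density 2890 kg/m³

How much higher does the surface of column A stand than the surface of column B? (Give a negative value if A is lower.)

0.262 km

For any compensation level in the mantle, the mantle terms cancel and isostasy reduces to e = (Σt_A − Σt_B) − (Σ(ρt)_A − Σ(ρt)_B) / ρ_m.
Σt_A = 27.96 km; Σt_B = 39.2 km; Σ(ρt)_A = 74871.6; Σ(ρt)_B = 113288 (in km·kg/m³).
e = (27.96 − 39.2) − (74871.6 − 113288) / 3340 = 0.262 km.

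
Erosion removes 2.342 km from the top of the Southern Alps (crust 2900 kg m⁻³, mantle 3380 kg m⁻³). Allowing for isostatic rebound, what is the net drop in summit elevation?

Rebound u = e ρ_c/ρ_m = 2.342 km × 2900/3380 = 2.009 km.
Net surface drop = e − u = 2.342 km − 2.009 km = e (ρ_m − ρ_c)/ρ_m = 0.333 km.

0.333 km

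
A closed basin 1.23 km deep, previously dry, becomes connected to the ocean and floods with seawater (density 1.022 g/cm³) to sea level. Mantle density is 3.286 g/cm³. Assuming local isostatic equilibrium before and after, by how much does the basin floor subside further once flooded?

0.555 km

After flooding the water column is d + s deep. Its weight must equal the weight of mantle displaced by the extra subsidence s: (d + s) ρ_w = s ρ_m.
s = d ρ_w / (ρ_m − ρ_w) = 1.23 km × 1.022/(3.286 − 1.022) = 0.555 km.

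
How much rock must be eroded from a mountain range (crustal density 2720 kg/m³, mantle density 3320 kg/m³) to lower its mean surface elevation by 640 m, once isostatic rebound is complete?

3540 m

Net drop Δ = e − u = e − e ρ_c/ρ_m = e (ρ_m − ρ_c)/ρ_m.
e = Δ ρ_m/(ρ_m − ρ_c) = 640 m × 3320/600 = 3540 m.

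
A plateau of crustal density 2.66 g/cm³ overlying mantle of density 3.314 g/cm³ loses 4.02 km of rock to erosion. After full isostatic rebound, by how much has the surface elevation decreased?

0.793 km

Rebound u = e ρ_c/ρ_m = 4.02 km × 2.66/3.314 = 3.227 km.
Net surface drop = e − u = 4.02 km − 3.227 km = e (ρ_m − ρ_c)/ρ_m = 0.793 km.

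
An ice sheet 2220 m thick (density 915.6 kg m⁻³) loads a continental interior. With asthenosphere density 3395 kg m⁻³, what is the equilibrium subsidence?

Isostatic balance requires: the ice load ρ_ice t is balanced by mantle displaced below, ρ_m s.
s = t ρ_ice / ρ_m = 2220 m × 915.6/3395 = 599 m.

599 m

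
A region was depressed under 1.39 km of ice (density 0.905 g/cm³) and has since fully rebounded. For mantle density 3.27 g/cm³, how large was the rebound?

Removing the load lets mantle flow back in; uplift u satisfies ρ_ice t = ρ_m u.
u = t ρ_ice/ρ_m = 1.39 km × 0.905/3.27 = 0.385 km.

0.385 km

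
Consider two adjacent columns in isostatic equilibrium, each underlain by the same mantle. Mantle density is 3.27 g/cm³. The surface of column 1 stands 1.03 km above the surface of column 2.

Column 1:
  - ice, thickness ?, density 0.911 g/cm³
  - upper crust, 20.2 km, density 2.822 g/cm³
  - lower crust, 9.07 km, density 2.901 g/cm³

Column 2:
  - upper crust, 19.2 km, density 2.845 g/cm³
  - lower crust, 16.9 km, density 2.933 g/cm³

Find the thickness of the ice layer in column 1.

2.05 km

Take the compensation level at the base of the deeper column (depth z_c below the surface of column 1) and equate Σ ρ_i t_i down to z_c; mantle fills any gap and the z_c terms cancel.
Column 1: x×0.911 + 20.2×2.822 + 9.07×2.901 + (z_c − 29.27 − x)×3.27
Column 2: 1.03×0 + 19.2×2.845 + 16.9×2.933 + (z_c − 1.03 − 36.1)×3.27
The z_c×3.27 term appears on both sides and cancels. Collect the known terms of each column as K = Σ(ρt)_known − 3.27 × (depth of known layers): K_1 = 83.31647 − 3.27×29.27 = −12.39643; K_2 = 104.1917 − 3.27×(1.03 + 36.1) = −17.2234.
Balance: K_1 − x×(3.27 − 0.911) = K_2, so x = (K_1 − K_2)/(3.27 − 0.911) = 4.82697/2.359 = 2.05 km.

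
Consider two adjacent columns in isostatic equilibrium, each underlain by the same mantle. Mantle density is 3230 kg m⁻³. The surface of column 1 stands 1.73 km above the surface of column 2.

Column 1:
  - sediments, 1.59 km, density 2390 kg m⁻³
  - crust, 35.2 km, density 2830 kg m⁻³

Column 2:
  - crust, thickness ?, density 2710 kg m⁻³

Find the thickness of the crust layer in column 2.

Take the compensation level at the base of the deeper column (depth z_c below the surface of column 1) and equate Σ ρ_i t_i down to z_c; mantle fills any gap and the z_c terms cancel.
Column 1: 1.59×2390 + 35.2×2830 + (z_c − 36.79)×3230
Column 2: 1.73×0 + x×2710 + (z_c − 1.73 − 0 − x)×3230
The z_c×3230 term appears on both sides and cancels. Collect the known terms of each column as K = Σ(ρt)_known − 3230 × (depth of known layers): K_1 = 103416.1 − 3230×36.79 = −15415.6; K_2 = 0 − 3230×(1.73 + 0) = −5587.9.
Balance: K_1 = K_2 − x×(3230 − 2710), so x = (K_2 − K_1)/(3230 − 2710) = 9827.7/520 = 18.9 km.

18.9 km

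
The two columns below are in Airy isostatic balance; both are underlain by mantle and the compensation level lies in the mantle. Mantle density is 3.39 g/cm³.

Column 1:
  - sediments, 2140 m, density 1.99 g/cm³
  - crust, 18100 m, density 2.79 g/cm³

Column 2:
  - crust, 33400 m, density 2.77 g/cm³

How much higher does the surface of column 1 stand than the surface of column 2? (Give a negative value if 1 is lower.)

For any compensation level in the mantle, the mantle terms cancel and isostasy reduces to e = (Σt_1 − Σt_2) − (Σ(ρt)_1 − Σ(ρt)_2) / ρ_m.
Σt_1 = 20240 m; Σt_2 = 33400 m; Σ(ρt)_1 = 54757.6; Σ(ρt)_2 = 92518 (in m·g/cm³).
e = (20240 − 33400) − (54757.6 − 92518) / 3.39 = −2020 m.

−2020 m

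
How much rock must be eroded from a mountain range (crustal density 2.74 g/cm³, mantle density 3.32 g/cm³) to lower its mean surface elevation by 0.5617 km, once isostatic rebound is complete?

Net drop Δ = e − u = e − e ρ_c/ρ_m = e (ρ_m − ρ_c)/ρ_m.
e = Δ ρ_m/(ρ_m − ρ_c) = 0.5617 km × 3.32/0.58 = 3.22 km.

3.22 km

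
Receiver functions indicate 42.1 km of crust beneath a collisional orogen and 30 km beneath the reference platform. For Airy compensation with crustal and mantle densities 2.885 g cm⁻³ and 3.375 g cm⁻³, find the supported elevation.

Excess crust Δ = 42.1 km − 30 km = 12.1 km, split between elevation h and root r with h + r = Δ.
Airy balance ρ_c h = (ρ_m − ρ_c) r gives r = h ρ_c/(ρ_m − ρ_c), so h (1 + ρ_c/(ρ_m − ρ_c)) = Δ, i.e. h = Δ (ρ_m − ρ_c)/ρ_m.
h = 12.1 km × 0.49/3.375 = 1.76 km.

1.76 km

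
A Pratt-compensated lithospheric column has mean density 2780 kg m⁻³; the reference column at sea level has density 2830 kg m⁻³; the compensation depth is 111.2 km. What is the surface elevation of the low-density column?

2 km

ρ_ref D = ρ (D + h) → h = D (ρ_ref − ρ)/ρ.
h = 111.2 km × (2830 − 2780)/2780 = 2 km.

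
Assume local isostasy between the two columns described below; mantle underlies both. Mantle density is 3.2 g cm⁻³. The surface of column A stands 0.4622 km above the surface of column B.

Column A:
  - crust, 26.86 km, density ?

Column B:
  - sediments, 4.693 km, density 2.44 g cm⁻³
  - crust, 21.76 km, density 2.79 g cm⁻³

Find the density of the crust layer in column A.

2.68 g cm⁻³

Take the compensation level at the base of the deeper column (depth z_c below the surface of column A) and equate Σ ρ_i t_i down to z_c; mantle fills any gap and the z_c terms cancel.
Column A: 26.86×ρ + (z_c − 26.86)×3.2
Column B: 0.4622×0 + 4.693×2.44 + 21.76×2.79 + (z_c − 0.4622 − 26.453)×3.2
The z_c×3.2 term appears on both sides and cancels. Collect the known terms of each column as K = Σ(ρt)_known − 3.2 × (depth of known layers): K_A = 0 − 3.2×26.86 = −85.952; K_B = 72.16132 − 3.2×(0.4622 + 26.453) = −13.96732.
Balance: K_A + 26.86×ρ = K_B, so ρ = (K_B − K_A)/26.86 = 71.9847/26.86 = 2.68 g cm⁻³.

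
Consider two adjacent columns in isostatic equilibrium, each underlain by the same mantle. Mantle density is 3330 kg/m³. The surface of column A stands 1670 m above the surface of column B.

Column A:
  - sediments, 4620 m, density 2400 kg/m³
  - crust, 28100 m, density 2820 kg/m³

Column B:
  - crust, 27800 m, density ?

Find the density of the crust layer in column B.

Take the compensation level at the base of the deeper column (depth z_c below the surface of column A) and equate Σ ρ_i t_i down to z_c; mantle fills any gap and the z_c terms cancel.
Column A: 4620×2400 + 28100×2820 + (z_c − 32720)×3330
Column B: 1670×0 + 27800×ρ + (z_c − 1670 − 27800)×3330
The z_c×3330 term appears on both sides and cancels. Collect the known terms of each column as K = Σ(ρt)_known − 3330 × (depth of known layers): K_A = 90330000 − 3330×32720 = −18627600; K_B = 0 − 3330×(1670 + 27800) = −98135100.
Balance: K_A = K_B + 27800×ρ, so ρ = (K_A − K_B)/27800 = 79507500/27800 = 2860 kg/m³.

2860 kg/m³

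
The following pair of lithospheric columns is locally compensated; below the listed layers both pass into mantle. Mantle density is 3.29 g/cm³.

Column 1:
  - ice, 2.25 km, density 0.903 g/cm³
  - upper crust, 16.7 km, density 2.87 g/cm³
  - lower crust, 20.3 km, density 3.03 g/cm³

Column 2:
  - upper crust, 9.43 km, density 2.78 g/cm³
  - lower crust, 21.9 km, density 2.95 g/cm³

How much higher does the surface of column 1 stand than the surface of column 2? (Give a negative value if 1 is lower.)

For any compensation level in the mantle, the mantle terms cancel and isostasy reduces to e = (Σt_1 − Σt_2) − (Σ(ρt)_1 − Σ(ρt)_2) / ρ_m.
Σt_1 = 39.25 km; Σt_2 = 31.33 km; Σ(ρt)_1 = 111.46975; Σ(ρt)_2 = 90.8204 (in km·g/cm³).
e = (39.25 − 31.33) − (111.46975 − 90.8204) / 3.29 = 1.64 km.

1.64 km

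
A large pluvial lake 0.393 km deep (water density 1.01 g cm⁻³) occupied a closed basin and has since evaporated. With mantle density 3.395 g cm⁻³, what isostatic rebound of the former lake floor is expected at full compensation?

0.117 km

u = d ρ_w/ρ_m = 0.393 km × 1.01/3.395 = 0.117 km.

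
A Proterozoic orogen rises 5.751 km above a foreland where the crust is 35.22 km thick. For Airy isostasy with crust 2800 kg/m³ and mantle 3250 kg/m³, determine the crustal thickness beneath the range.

76.8 km

Root depth r = h ρ_c / (ρ_m − ρ_c) = 5.751 km × 2800 / 450 = 35.78 km.
Total thickness = T + h + r = 35.22 km + 5.751 km + 35.78 km = 76.8 km.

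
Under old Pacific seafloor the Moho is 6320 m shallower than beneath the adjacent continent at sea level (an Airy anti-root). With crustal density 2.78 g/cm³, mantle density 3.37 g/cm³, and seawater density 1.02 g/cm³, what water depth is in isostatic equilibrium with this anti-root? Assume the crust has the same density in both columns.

2120 m

Replacing a thickness d of crust by seawater at the top must be balanced by replacing crust with mantle at the base: d (ρ_c − ρ_w) = a (ρ_m − ρ_c).
d = a (ρ_m − ρ_c)/(ρ_c − ρ_w) = 6320 m × 0.59/1.76 = 2120 m.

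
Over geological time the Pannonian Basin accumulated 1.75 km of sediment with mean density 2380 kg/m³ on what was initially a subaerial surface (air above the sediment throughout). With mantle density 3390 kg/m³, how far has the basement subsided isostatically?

1.23 km

Subaerial load: s = t ρ_sed / ρ_m = 1.75 km × 2380/3390 = 1.23 km.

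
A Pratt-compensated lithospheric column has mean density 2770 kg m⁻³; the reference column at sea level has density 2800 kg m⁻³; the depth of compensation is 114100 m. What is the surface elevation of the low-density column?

ρ_ref D = ρ (D + h) → h = D (ρ_ref − ρ)/ρ.
h = 114100 m × (2800 − 2770)/2770 = 1240 m.

1240 m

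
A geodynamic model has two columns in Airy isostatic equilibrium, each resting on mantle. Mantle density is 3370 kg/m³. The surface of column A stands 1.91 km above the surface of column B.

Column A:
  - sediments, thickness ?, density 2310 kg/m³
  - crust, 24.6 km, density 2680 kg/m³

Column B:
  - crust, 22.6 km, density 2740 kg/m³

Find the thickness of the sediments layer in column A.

3.49 km

Take the compensation level at the base of the deeper column (depth z_c below the surface of column A) and equate Σ ρ_i t_i down to z_c; mantle fills any gap and the z_c terms cancel.
Column A: x×2310 + 24.6×2680 + (z_c − 24.6 − x)×3370
Column B: 1.91×0 + 22.6×2740 + (z_c − 1.91 − 22.6)×3370
The z_c×3370 term appears on both sides and cancels. Collect the known terms of each column as K = Σ(ρt)_known − 3370 × (depth of known layers): K_A = 65928 − 3370×24.6 = −16974; K_B = 61924 − 3370×(1.91 + 22.6) = −20674.7.
Balance: K_A − x×(3370 − 2310) = K_B, so x = (K_A − K_B)/(3370 − 2310) = 3700.7/1060 = 3.49 km.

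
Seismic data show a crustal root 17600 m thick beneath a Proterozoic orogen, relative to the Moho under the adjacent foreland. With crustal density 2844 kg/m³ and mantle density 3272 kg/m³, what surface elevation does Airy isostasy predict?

2650 m

Isostatic balance requires: ρ_c h = (ρ_m − ρ_c) r.
h = r (ρ_m − ρ_c) / ρ_c = 17600 m × (3272 − 2844) / 2844 = 2650 m.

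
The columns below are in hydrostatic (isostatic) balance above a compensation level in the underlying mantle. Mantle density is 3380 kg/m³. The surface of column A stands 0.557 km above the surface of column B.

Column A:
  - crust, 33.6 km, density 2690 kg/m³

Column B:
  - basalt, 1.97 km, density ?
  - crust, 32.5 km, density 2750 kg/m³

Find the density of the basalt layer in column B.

2960 kg/m³

Take the compensation level at the base of the deeper column (depth z_c below the surface of column A) and equate Σ ρ_i t_i down to z_c; mantle fills any gap and the z_c terms cancel.
Column A: 33.6×2690 + (z_c − 33.6)×3380
Column B: 0.557×0 + 1.97×ρ + 32.5×2750 + (z_c − 0.557 − 34.47)×3380
The z_c×3380 term appears on both sides and cancels. Collect the known terms of each column as K = Σ(ρt)_known − 3380 × (depth of known layers): K_A = 90384 − 3380×33.6 = −23184; K_B = 89375 − 3380×(0.557 + 34.47) = −29016.26.
Balance: K_A = K_B + 1.97×ρ, so ρ = (K_A − K_B)/1.97 = 5832.26/1.97 = 2960 kg/m³.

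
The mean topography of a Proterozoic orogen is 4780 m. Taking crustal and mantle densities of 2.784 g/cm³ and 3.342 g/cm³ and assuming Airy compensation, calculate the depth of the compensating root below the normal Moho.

In Airy isostatic equilibrium: the weight of the topography is balanced by the buoyancy of the root, ρ_c h = (ρ_m − ρ_c) r.
r = h · ρ_c / (ρ_m − ρ_c) = 4780 m × 2.784 / (3.342 − 2.784) = 23800 m.

23800 m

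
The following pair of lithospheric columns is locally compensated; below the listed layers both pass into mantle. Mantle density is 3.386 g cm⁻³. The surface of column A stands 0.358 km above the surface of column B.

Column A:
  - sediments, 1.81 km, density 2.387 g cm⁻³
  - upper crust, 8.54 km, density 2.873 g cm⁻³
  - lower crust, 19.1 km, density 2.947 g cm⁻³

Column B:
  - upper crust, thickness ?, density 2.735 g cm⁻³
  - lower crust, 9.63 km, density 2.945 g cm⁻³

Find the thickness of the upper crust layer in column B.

Take the compensation level at the base of the deeper column (depth z_c below the surface of column A) and equate Σ ρ_i t_i down to z_c; mantle fills any gap and the z_c terms cancel.
Column A: 1.81×2.387 + 8.54×2.873 + 19.1×2.947 + (z_c − 29.45)×3.386
Column B: 0.358×0 + x×2.735 + 9.63×2.945 + (z_c − 0.358 − 9.63 − x)×3.386
The z_c×3.386 term appears on both sides and cancels. Collect the known terms of each column as K = Σ(ρt)_known − 3.386 × (depth of known layers): K_A = 85.14359 − 3.386×29.45 = −14.57411; K_B = 28.36035 − 3.386×(0.358 + 9.63) = −5.459018.
Balance: K_A = K_B − x×(3.386 − 2.735), so x = (K_B − K_A)/(3.386 − 2.735) = 9.11509/0.651 = 14 km.

14 km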